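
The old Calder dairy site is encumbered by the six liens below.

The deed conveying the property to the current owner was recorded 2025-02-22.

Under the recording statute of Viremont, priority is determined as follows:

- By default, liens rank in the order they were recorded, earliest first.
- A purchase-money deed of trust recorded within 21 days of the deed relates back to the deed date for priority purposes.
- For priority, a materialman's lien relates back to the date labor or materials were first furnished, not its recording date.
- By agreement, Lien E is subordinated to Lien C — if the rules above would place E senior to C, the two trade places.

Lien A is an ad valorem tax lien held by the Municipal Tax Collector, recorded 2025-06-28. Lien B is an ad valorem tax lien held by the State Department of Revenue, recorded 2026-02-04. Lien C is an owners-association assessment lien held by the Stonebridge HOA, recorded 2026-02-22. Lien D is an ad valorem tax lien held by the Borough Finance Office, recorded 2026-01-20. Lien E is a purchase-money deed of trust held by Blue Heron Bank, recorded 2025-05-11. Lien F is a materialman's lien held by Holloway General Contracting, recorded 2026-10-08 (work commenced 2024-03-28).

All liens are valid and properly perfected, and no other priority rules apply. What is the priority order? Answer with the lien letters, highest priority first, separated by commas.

Effective dates: E was recorded 78 days after the deed — beyond 21 days — so no relation-back applies; F relates back to 2024-03-28 (work commenced).
Sorted by effective date: F (2024-03-28), E (2025-05-11), A (2025-06-28), D (2026-01-20), B (2026-02-04), C (2026-02-22).
E would otherwise be senior to C, so under the subordination agreement E and C exchange positions.

F, C, A, D, B, E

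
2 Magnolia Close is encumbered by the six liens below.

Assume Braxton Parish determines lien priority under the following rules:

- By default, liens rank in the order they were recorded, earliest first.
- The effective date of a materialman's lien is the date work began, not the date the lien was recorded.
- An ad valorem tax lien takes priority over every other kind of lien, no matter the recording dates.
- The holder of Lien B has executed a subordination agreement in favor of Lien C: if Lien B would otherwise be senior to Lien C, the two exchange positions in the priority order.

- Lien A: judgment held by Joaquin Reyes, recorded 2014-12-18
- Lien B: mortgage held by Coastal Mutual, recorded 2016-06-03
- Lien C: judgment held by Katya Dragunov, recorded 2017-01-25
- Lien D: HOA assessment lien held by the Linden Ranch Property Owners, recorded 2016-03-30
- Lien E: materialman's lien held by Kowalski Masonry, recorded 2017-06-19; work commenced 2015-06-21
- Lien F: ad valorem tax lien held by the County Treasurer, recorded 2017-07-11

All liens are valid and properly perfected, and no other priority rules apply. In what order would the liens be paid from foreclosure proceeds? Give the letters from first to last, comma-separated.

First, effective dates: E is treated as recorded 2015-06-21, the work-commencement date.
F, as an ad valorem tax lien, has superpriority and ranks first.
Remaining liens by effective date: A (2014-12-18), E (2015-06-21), D (2016-03-30), B (2016-06-03), C (2017-01-25).
The subordination applies — B was senior to C — so B and C swap.

F, A, E, D, C, B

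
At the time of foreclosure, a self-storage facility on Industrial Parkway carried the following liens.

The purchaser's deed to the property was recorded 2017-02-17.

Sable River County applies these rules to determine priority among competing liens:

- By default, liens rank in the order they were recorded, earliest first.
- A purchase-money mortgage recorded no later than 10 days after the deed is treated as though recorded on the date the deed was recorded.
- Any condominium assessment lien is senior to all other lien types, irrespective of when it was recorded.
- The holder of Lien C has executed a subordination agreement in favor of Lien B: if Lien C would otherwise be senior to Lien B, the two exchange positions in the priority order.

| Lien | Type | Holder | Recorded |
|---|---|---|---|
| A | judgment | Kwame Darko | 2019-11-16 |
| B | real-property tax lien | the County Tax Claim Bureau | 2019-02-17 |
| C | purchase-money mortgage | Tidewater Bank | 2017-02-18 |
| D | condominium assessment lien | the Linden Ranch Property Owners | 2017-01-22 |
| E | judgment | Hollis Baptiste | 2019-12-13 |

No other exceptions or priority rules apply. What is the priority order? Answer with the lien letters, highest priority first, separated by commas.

Effective dates: C was recorded within the 10-day window, so its effective date is the deed date 2017-02-17.
D, as a condominium assessment lien, has superpriority and ranks first.
The other liens, earliest effective date first: C (2017-02-17), B (2019-02-17), A (2019-11-16), E (2019-12-13).
C is senior to B before the subordination, so the two trade places.

D, B, C, A, E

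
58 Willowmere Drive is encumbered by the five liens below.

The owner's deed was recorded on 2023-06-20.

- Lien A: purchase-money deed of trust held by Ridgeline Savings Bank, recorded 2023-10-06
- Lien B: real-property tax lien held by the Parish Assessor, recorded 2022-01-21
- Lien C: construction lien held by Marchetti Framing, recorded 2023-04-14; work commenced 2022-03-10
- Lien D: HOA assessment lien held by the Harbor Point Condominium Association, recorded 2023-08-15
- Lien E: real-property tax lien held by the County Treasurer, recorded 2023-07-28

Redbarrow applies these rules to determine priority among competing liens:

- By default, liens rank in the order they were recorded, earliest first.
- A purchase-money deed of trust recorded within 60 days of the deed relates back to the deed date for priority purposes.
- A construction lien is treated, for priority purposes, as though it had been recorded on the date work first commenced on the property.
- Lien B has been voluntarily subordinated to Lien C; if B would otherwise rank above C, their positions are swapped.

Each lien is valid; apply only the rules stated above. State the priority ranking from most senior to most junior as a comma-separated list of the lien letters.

Effective dates after the stated exceptions: A missed the 60-day window (108 days after the deed), so its recording date stands; C relates back to 2022-03-10 (work commenced).
Sorted by effective date: B (2022-01-21), C (2022-03-10), E (2023-07-28), D (2023-08-15), A (2023-10-06).
B is senior to C before the subordination, so the two trade places.

C, B, E, D, A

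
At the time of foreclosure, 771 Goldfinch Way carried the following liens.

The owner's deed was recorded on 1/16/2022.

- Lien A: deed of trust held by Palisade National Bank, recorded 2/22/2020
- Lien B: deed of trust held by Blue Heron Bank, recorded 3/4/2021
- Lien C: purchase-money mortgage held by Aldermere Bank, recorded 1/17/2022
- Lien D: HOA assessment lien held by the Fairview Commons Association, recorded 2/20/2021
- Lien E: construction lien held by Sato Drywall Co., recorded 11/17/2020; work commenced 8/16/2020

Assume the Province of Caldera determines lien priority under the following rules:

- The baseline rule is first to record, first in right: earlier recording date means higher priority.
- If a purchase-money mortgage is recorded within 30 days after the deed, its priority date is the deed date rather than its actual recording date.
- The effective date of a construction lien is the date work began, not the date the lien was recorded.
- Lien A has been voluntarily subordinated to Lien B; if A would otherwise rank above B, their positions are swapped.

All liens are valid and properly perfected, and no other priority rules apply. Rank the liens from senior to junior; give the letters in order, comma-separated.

Effective dates: C was recorded within the 30-day window, so its effective date is the deed date 1/16/2022; E is treated as recorded 8/16/2020, the work-commencement date.
Sorted by effective date: A (2/22/2020), E (8/16/2020), D (2/20/2021), B (3/4/2021), C (1/16/2022).
The subordination applies — A was senior to B — so A and B swap.

B, E, D, A, C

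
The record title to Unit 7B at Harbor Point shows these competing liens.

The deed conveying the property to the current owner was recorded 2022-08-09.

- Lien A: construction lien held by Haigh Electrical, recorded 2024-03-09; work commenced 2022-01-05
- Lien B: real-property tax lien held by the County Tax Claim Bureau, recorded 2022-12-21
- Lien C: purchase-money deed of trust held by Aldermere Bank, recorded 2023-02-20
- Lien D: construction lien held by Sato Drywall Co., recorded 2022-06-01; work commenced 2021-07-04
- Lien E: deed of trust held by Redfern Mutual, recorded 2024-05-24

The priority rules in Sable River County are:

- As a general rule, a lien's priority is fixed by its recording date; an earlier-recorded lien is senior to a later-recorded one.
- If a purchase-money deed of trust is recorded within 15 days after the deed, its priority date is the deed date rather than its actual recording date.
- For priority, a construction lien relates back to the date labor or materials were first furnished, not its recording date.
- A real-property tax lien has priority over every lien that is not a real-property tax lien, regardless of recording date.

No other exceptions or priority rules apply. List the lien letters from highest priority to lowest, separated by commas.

Effective dates: A relates back to 2022-01-05 (work commenced); C was recorded 195 days after the deed — beyond 15 days — so no relation-back applies; D's effective date is 2021-07-04, when work began.
As a real-property tax lien, B is senior to every other lien.
Ordering the rest by effective date: D (2021-07-04), A (2022-01-05), C (2023-02-20), E (2024-05-24).

B, D, A, C, E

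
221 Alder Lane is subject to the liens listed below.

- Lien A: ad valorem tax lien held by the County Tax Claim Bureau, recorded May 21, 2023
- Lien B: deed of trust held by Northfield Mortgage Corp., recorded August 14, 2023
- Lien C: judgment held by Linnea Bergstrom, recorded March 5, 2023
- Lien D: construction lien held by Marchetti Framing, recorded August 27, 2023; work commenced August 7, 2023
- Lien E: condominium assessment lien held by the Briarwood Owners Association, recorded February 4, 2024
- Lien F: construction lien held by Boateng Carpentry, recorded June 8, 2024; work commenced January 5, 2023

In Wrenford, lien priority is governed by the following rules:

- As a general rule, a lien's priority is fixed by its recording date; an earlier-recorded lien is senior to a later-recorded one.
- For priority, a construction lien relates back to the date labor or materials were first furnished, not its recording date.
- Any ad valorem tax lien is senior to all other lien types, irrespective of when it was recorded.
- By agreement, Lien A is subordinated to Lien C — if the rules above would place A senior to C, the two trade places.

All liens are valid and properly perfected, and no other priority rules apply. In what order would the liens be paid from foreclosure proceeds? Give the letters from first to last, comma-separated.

Effective dates: D relates back to August 7, 2023 (work commenced); F relates back to January 5, 2023 (work commenced).
A, as an ad valorem tax lien, has superpriority and ranks first.
The other liens, earliest effective date first: F (January 5, 2023), C (March 5, 2023), D (August 7, 2023), B (August 14, 2023), E (February 4, 2024).
A would otherwise be senior to C, so under the subordination agreement A and C exchange positions.

C, F, A, D, B, E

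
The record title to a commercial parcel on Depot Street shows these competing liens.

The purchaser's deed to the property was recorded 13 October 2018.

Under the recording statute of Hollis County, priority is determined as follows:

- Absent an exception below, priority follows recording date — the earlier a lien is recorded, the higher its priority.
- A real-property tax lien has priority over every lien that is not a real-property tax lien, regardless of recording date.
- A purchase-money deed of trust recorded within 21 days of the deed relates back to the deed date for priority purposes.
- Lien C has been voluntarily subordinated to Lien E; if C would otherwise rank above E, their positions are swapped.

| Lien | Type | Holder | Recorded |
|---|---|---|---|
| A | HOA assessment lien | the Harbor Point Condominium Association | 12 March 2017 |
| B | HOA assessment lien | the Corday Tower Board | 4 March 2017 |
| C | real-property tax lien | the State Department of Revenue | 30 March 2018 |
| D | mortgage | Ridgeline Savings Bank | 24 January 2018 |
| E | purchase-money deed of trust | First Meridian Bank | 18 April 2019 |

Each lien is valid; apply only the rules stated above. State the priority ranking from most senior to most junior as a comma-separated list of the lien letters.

E, B, A, D, C

Effective dates: E was recorded 187 days after the deed — beyond 21 days — so no relation-back applies.
C is a real-property tax lien and takes priority over every other lien.
Ordering the rest by effective date: B (4 March 2017), A (12 March 2017), D (24 January 2018), E (18 April 2019).
C is senior to E before the subordination, so the two trade places.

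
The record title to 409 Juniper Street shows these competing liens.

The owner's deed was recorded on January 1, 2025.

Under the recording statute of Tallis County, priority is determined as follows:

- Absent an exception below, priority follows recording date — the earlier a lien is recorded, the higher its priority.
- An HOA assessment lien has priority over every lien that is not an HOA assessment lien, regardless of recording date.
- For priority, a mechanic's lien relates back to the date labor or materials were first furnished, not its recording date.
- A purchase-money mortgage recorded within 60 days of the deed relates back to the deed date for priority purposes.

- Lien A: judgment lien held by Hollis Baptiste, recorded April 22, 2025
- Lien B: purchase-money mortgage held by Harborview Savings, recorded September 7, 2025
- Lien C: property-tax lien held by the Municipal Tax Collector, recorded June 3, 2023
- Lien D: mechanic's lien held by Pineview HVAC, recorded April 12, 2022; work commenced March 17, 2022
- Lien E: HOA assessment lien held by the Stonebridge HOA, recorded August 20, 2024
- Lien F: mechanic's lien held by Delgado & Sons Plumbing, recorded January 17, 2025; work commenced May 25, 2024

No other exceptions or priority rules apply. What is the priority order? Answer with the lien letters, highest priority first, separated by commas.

First, effective dates: B was recorded 249 days after the deed — beyond 60 days — so no relation-back applies; D is treated as recorded March 17, 2022, the work-commencement date; F relates back to May 25, 2024 (work commenced).
E, as an HOA assessment lien, has superpriority and ranks first.
Ordering the rest by effective date: D (March 17, 2022), C (June 3, 2023), F (May 25, 2024), A (April 22, 2025), B (September 7, 2025).

E, D, C, F, A, B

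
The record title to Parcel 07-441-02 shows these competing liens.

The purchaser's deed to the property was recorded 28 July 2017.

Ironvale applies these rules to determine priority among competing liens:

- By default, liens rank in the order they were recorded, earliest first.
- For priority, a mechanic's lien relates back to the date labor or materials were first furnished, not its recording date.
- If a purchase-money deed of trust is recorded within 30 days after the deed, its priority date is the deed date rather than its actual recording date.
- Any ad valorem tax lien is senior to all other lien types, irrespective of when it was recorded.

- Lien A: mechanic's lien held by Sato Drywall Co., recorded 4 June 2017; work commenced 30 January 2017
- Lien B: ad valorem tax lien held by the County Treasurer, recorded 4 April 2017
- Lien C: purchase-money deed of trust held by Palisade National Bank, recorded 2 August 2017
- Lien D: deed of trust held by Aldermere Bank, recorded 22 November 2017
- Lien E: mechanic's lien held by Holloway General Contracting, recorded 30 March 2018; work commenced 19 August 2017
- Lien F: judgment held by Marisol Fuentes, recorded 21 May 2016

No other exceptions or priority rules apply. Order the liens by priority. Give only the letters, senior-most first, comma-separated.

Effective dates after the stated exceptions: A is treated as recorded 30 January 2017, the work-commencement date; C relates back to the deed date 28 July 2017; E is treated as recorded 19 August 2017, the work-commencement date.
B is an ad valorem tax lien and takes priority over every other lien.
Among the remaining liens, by effective date: F (21 May 2016), A (30 January 2017), C (28 July 2017), E (19 August 2017), D (22 November 2017).

B, F, A, C, E, D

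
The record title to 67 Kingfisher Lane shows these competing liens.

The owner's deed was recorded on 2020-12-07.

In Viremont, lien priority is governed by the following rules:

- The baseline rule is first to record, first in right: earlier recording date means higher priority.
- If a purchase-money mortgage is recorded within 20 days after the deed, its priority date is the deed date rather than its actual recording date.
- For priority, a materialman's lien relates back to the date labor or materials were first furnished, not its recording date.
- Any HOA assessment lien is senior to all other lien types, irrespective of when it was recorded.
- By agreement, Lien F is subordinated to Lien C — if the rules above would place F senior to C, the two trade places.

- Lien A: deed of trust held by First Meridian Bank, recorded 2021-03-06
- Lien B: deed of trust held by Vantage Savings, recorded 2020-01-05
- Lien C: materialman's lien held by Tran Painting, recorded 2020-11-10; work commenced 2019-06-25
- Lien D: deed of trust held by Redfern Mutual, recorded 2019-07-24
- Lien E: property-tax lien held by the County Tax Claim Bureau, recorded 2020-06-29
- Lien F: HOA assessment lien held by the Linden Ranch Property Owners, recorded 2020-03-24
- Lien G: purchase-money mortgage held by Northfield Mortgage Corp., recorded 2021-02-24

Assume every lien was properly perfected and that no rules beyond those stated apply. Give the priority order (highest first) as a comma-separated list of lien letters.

C, F, D, B, E, G, A

Adjusting effective dates: C's effective date is 2019-06-25, when work began; G was recorded 79 days after the deed, outside the 20-day window, so it keeps its recording date.
As an HOA assessment lien, F is senior to every other lien.
Remaining liens by effective date: C (2019-06-25), D (2019-07-24), B (2020-01-05), E (2020-06-29), G (2021-02-24), A (2021-03-06).
F would otherwise be senior to C, so under the subordination agreement F and C exchange positions.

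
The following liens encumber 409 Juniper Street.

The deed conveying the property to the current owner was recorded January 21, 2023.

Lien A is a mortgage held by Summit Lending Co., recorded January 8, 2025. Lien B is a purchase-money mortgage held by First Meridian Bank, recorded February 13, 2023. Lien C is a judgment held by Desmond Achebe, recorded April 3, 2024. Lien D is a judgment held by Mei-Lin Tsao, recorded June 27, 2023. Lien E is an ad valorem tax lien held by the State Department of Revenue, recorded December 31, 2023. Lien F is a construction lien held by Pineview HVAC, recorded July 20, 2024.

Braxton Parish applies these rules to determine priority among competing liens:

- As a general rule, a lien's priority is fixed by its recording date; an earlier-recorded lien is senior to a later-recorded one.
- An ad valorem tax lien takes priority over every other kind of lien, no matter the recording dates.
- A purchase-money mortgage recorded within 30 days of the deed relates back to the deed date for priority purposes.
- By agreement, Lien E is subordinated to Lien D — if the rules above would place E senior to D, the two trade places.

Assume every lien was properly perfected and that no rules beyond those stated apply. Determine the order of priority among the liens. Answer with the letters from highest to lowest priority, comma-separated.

D, B, E, C, F, A

Adjusting effective dates: B relates back to the deed date January 21, 2023.
E, as an ad valorem tax lien, has superpriority and ranks first.
Among the remaining liens, by effective date: B (January 21, 2023), D (June 27, 2023), C (April 3, 2024), F (July 20, 2024), A (January 8, 2025).
E would otherwise be senior to D, so under the subordination agreement E and D exchange positions.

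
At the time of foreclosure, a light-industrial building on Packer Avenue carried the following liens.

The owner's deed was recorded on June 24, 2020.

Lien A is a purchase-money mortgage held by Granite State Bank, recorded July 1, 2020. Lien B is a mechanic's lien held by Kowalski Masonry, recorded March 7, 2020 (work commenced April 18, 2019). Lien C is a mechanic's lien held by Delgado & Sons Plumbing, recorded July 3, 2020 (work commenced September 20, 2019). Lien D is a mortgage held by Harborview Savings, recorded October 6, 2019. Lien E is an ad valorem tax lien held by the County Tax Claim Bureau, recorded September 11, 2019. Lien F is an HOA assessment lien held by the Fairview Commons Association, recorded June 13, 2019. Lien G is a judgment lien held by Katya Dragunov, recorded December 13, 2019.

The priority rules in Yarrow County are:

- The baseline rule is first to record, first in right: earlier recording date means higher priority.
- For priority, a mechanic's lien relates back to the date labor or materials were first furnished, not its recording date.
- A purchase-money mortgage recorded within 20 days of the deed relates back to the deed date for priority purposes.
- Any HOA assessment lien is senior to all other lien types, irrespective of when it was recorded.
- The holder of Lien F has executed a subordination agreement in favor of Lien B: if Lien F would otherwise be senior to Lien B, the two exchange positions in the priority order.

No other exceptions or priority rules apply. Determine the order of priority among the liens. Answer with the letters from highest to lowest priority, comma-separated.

Adjusting effective dates: A was recorded within the 20-day window, so its effective date is the deed date June 24, 2020; B is treated as recorded April 18, 2019, the work-commencement date; C relates back to September 20, 2019 (work commenced).
F is an HOA assessment lien and takes priority over every other lien.
Ordering the rest by effective date: B (April 18, 2019), E (September 11, 2019), C (September 20, 2019), D (October 6, 2019), G (December 13, 2019), A (June 24, 2020).
F is senior to B before the subordination, so the two trade places.

B, F, E, C, D, G, A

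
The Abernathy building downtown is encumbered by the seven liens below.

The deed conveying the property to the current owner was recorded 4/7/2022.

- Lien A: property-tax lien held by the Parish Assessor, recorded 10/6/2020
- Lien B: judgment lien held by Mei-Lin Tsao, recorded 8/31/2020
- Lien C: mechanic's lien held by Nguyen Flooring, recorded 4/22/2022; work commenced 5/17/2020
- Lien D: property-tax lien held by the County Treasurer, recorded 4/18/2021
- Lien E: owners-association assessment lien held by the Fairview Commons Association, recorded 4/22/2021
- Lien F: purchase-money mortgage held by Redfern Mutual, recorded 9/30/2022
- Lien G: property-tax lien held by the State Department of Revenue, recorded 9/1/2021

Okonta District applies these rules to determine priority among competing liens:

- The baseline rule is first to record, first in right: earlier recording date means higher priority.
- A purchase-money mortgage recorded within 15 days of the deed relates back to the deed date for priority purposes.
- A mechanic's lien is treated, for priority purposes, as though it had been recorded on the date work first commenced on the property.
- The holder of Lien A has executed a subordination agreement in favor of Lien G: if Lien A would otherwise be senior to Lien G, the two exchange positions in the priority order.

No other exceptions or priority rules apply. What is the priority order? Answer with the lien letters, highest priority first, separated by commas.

C, B, G, D, E, A, F

Adjusting effective dates: C is treated as recorded 5/17/2020, the work-commencement date; F was recorded 176 days after the deed — beyond 15 days — so no relation-back applies.
By effective date: C (5/17/2020), B (8/31/2020), A (10/6/2020), D (4/18/2021), E (4/22/2021), G (9/1/2021), F (9/30/2022).
A would otherwise be senior to G, so under the subordination agreement A and G exchange positions.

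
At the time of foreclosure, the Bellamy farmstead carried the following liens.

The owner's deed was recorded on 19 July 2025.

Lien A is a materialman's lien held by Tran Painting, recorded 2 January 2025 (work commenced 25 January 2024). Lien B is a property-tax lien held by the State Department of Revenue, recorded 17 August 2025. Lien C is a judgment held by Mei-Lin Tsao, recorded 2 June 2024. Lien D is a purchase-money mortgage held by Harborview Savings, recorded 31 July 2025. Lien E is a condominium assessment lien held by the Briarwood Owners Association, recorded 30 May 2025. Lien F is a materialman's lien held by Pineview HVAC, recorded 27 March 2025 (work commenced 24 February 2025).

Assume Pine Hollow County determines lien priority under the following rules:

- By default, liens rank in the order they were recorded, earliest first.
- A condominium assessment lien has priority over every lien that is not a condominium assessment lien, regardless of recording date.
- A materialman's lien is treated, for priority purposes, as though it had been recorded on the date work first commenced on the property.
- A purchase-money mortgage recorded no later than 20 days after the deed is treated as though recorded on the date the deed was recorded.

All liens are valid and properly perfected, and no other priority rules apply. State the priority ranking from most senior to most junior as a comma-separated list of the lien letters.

E, A, C, F, D, B

First, effective dates: A's effective date is 25 January 2024, when work began; D was recorded within the 20-day window, so its effective date is the deed date 19 July 2025; F's effective date is 24 February 2025, when work began.
E is a condominium assessment lien, so it outranks all other liens regardless of date.
Among the remaining liens, by effective date: A (25 January 2024), C (2 June 2024), F (24 February 2025), D (19 July 2025), B (17 August 2025).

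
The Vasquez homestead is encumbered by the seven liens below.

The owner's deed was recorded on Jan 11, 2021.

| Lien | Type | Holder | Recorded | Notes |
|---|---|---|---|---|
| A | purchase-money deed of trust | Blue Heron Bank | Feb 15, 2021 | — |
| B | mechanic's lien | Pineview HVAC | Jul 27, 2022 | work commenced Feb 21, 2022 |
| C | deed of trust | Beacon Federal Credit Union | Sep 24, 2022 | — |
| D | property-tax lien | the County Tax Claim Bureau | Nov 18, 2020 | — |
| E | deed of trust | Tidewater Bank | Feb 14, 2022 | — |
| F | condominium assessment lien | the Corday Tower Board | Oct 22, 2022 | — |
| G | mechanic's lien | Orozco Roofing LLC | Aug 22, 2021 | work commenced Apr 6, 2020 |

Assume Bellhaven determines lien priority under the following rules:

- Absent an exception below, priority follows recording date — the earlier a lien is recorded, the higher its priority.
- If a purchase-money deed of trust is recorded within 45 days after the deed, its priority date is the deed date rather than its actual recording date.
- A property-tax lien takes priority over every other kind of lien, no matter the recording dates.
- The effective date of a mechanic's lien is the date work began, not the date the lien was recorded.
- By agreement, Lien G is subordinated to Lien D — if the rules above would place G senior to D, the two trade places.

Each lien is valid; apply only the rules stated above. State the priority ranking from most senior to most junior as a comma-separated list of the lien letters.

Adjusting effective dates: A's effective date is the deed date, Jan 11, 2021; B relates back to Feb 21, 2022 (work commenced); G is treated as recorded Apr 6, 2020, the work-commencement date.
As a property-tax lien, D is senior to every other lien.
Remaining liens by effective date: G (Apr 6, 2020), A (Jan 11, 2021), E (Feb 14, 2022), B (Feb 21, 2022), C (Sep 24, 2022), F (Oct 22, 2022).
G is already junior to D, so the subordination agreement changes nothing.

D, G, A, E, B, C, F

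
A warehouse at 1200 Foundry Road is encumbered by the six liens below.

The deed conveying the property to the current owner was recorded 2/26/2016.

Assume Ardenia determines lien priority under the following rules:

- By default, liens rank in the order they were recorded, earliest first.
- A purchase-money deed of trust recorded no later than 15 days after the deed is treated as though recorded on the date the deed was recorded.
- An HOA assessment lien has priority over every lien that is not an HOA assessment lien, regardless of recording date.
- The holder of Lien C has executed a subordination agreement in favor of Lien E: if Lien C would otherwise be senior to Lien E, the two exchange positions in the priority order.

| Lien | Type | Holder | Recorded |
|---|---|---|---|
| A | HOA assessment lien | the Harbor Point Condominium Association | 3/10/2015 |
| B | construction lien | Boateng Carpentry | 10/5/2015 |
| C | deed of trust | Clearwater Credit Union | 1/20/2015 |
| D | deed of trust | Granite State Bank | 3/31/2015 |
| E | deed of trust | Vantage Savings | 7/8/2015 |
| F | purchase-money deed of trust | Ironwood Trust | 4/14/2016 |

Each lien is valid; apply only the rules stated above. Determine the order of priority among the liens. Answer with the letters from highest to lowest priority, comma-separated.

First, effective dates: F was recorded 48 days after the deed, outside the 15-day window, so it keeps its recording date.
A is an HOA assessment lien, so it outranks all other liens regardless of date.
The other liens, earliest effective date first: C (1/20/2015), D (3/31/2015), E (7/8/2015), B (10/5/2015), F (4/14/2016).
C is senior to E before the subordination, so the two trade places.

A, E, D, C, B, F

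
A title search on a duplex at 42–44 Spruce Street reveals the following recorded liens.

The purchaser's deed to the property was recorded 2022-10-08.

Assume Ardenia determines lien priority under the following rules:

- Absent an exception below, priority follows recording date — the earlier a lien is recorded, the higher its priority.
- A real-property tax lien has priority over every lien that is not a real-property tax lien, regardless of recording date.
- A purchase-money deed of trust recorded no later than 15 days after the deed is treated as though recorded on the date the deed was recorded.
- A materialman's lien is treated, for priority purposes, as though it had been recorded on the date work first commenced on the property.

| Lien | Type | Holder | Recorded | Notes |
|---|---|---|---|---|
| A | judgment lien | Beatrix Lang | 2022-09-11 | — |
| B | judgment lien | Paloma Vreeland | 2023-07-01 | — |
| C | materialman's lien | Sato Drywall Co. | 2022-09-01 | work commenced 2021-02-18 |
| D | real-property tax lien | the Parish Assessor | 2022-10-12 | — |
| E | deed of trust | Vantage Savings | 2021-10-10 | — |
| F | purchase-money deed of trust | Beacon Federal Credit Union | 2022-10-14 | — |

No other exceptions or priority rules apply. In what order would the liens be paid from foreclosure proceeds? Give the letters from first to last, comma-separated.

D, C, E, A, F, B

Adjusting effective dates: C's effective date is 2021-02-18, when work began; F was recorded within the 15-day window, so its effective date is the deed date 2022-10-08.
As a real-property tax lien, D is senior to every other lien.
Among the remaining liens, by effective date: C (2021-02-18), E (2021-10-10), A (2022-09-11), F (2022-10-08), B (2023-07-01).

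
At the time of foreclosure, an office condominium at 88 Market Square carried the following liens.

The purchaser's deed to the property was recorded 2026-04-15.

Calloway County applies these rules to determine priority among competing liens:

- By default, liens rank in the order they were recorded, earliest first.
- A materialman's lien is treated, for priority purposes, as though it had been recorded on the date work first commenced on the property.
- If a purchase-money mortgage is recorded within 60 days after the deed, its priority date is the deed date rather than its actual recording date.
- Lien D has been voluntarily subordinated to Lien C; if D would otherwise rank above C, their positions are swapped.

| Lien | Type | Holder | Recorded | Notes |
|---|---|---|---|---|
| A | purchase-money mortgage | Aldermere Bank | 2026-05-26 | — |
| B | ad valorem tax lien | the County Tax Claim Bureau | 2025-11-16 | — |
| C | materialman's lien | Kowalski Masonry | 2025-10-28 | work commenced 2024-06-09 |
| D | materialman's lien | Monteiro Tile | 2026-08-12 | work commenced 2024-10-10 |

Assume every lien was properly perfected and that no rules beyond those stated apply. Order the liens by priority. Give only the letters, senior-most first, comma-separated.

C, D, B, A

Effective dates after the stated exceptions: A relates back to the deed date 2026-04-15; C's effective date is 2024-06-09, when work began; D is treated as recorded 2024-10-10, the work-commencement date.
By effective date, earliest first: C (2024-06-09), D (2024-10-10), B (2025-11-16), A (2026-04-15).
Since D is not senior to C, the subordination leaves the order unchanged.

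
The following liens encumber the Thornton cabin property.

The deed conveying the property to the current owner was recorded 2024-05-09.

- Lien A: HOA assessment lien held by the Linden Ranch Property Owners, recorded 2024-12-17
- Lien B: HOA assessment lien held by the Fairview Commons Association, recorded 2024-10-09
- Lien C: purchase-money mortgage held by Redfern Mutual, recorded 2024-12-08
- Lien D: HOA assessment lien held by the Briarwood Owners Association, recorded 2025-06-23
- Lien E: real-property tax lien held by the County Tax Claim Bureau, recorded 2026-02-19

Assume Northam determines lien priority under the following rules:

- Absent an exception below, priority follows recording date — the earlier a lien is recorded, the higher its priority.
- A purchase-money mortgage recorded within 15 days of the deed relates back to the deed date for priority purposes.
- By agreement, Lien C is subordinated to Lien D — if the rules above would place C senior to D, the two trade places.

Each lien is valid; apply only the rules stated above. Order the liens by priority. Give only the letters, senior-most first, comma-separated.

Effective dates after the stated exceptions: C missed the 15-day window (213 days after the deed), so its recording date stands.
By effective date, earliest first: B (2024-10-09), C (2024-12-08), A (2024-12-17), D (2025-06-23), E (2026-02-19).
C is senior to D before the subordination, so the two trade places.

B, D, A, C, E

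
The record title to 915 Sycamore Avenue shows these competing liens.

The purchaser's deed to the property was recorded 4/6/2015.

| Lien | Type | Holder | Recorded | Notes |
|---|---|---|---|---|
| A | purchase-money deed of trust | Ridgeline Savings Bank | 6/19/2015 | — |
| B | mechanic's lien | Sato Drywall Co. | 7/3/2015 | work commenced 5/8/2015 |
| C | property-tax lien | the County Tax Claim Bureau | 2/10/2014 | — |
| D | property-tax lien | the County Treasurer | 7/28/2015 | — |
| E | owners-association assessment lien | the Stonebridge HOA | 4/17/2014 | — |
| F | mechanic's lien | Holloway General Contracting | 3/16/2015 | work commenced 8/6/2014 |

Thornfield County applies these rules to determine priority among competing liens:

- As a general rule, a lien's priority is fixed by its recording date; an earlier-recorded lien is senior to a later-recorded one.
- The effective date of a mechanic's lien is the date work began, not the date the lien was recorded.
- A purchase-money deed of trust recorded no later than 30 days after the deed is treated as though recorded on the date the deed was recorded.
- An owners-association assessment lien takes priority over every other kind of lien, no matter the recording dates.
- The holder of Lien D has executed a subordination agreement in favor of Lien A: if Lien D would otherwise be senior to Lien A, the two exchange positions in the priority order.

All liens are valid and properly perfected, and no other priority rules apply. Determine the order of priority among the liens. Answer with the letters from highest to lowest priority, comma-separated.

E, C, F, B, A, D

Effective dates after the stated exceptions: A missed the 30-day window (74 days after the deed), so its recording date stands; B is treated as recorded 5/8/2015, the work-commencement date; F is treated as recorded 8/6/2014, the work-commencement date.
As an owners-association assessment lien, E is senior to every other lien.
The other liens, earliest effective date first: C (2/10/2014), F (8/6/2014), B (5/8/2015), A (6/19/2015), D (7/28/2015).
Since D is not senior to A, the subordination leaves the order unchanged.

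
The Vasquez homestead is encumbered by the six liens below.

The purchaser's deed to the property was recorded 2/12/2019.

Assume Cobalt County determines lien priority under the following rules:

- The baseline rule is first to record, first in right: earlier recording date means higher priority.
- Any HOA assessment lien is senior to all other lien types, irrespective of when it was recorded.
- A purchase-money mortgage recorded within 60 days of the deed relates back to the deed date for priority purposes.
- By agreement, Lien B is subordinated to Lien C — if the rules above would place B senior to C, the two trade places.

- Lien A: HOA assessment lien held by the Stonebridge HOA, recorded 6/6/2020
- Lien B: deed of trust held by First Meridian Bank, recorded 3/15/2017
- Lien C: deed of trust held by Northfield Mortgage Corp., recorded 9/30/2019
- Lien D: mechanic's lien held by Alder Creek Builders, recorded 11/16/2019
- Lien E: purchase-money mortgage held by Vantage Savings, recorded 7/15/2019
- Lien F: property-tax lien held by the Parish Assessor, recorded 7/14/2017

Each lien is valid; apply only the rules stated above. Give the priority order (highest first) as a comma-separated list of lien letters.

A, C, F, E, B, D

Effective dates: E was recorded 153 days after the deed — beyond 60 days — so no relation-back applies.
A is an HOA assessment lien and takes priority over every other lien.
Among the remaining liens, by effective date: B (3/15/2017), F (7/14/2017), E (7/15/2019), C (9/30/2019), D (11/16/2019).
B is senior to C before the subordination, so the two trade places.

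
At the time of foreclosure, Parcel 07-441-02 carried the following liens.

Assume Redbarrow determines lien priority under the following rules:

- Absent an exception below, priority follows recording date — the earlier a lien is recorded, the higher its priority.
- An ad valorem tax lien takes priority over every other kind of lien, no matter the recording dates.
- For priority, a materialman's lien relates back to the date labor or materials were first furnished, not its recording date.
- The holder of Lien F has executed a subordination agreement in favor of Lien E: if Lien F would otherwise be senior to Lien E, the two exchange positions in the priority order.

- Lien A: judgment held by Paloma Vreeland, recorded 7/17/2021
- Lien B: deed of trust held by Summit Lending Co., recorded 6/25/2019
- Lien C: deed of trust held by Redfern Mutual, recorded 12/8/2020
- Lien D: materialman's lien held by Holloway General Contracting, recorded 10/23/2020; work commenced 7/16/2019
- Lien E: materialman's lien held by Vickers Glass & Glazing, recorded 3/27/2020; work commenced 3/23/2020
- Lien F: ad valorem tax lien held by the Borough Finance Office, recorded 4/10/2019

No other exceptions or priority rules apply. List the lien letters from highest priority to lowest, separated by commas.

First, effective dates: D is treated as recorded 7/16/2019, the work-commencement date; E relates back to 3/23/2020 (work commenced).
F is an ad valorem tax lien and takes priority over every other lien.
Among the remaining liens, by effective date: B (6/25/2019), D (7/16/2019), E (3/23/2020), C (12/8/2020), A (7/17/2021).
F would otherwise be senior to E, so under the subordination agreement F and E exchange positions.

E, B, D, F, C, A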